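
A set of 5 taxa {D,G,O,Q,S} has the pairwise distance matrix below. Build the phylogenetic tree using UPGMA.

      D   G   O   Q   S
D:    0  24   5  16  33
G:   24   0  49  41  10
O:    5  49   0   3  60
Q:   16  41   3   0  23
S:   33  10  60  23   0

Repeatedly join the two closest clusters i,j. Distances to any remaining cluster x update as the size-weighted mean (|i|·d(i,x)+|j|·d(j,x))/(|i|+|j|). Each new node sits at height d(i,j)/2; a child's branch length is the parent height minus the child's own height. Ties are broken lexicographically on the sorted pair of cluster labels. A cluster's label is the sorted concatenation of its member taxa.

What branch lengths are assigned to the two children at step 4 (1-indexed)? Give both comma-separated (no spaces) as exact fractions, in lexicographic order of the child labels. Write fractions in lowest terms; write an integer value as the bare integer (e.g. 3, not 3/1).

167/12,85/6

step 1: merge (O,Q) at d=3; branch lengths O→3/2, Q→3/2; new cluster OQ
  updated: d(D,OQ)=21/2, d(G,OQ)=45, d(OQ,S)=83/2
step 2: merge (G,S) at d=10; branch lengths G→5, S→5; new cluster GS
  updated: d(D,GS)=57/2, d(GS,OQ)=173/4
step 3: merge (D,OQ) at d=21/2; branch lengths D→21/4, OQ→15/4; new cluster DOQ
  updated: d(DOQ,GS)=115/3
step 4: merge (DOQ,GS) at d=115/3; branch lengths DOQ→167/12, GS→85/6; new cluster DGOQS
final tree: ((D:21/4,(O:3/2,Q:3/2):15/4):167/12,(G:5,S:5):85/6)
total length: 601/12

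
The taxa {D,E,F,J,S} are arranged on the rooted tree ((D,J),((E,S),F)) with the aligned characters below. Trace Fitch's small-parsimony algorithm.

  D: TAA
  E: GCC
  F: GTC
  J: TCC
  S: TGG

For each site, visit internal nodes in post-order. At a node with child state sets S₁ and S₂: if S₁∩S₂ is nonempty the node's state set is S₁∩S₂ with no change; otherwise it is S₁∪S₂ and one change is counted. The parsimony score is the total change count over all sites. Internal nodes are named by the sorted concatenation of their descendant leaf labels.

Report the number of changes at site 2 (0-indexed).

2

[col 0] DJ: children D:{T}, J:{T} ∩→ {T}; cost 0
[col 0] ES: children E:{G}, S:{T} ∪→ {G,T}; cost 1
[col 0] EFS: children ES:{G,T}, F:{G} ∩→ {G}; cost 0
[col 0] DEFJS: children DJ:{T}, EFS:{G} ∪→ {G,T}; cost 1
[col 1] DJ: children D:{A}, J:{C} ∪→ {A,C}; cost 1
[col 1] ES: children E:{C}, S:{G} ∪→ {C,G}; cost 1
[col 1] EFS: children ES:{C,G}, F:{T} ∪→ {C,G,T}; cost 1
[col 1] DEFJS: children DJ:{A,C}, EFS:{C,G,T} ∩→ {C}; cost 0
[col 2] DJ: children D:{A}, J:{C} ∪→ {A,C}; cost 1
[col 2] ES: children E:{C}, S:{G} ∪→ {C,G}; cost 1
[col 2] EFS: children ES:{C,G}, F:{C} ∩→ {C}; cost 0
[col 2] DEFJS: children DJ:{A,C}, EFS:{C} ∩→ {C}; cost 0
per-site changes: [2, 3, 2]; total = 7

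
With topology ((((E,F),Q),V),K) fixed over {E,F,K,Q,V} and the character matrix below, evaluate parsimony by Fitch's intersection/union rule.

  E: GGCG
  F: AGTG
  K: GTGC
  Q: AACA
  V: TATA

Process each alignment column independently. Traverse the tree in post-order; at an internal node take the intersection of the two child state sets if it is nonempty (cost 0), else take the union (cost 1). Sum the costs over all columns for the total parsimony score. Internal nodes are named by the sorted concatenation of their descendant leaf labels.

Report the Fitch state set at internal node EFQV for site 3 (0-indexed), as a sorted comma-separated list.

A

[col 0] EF: children E:{G}, F:{A} ∪→ {A,G}; cost 1
[col 0] EFQ: children EF:{A,G}, Q:{A} ∩→ {A}; cost 0
[col 0] EFQV: children EFQ:{A}, V:{T} ∪→ {A,T}; cost 1
[col 0] EFKQV: children EFQV:{A,T}, K:{G} ∪→ {A,G,T}; cost 1
[col 1] EF: children E:{G}, F:{G} ∩→ {G}; cost 0
[col 1] EFQ: children EF:{G}, Q:{A} ∪→ {A,G}; cost 1
[col 1] EFQV: children EFQ:{A,G}, V:{A} ∩→ {A}; cost 0
[col 1] EFKQV: children EFQV:{A}, K:{T} ∪→ {A,T}; cost 1
[col 2] EF: children E:{C}, F:{T} ∪→ {C,T}; cost 1
[col 2] EFQ: children EF:{C,T}, Q:{C} ∩→ {C}; cost 0
[col 2] EFQV: children EFQ:{C}, V:{T} ∪→ {C,T}; cost 1
[col 2] EFKQV: children EFQV:{C,T}, K:{G} ∪→ {C,G,T}; cost 1
[col 3] EF: children E:{G}, F:{G} ∩→ {G}; cost 0
[col 3] EFQ: children EF:{G}, Q:{A} ∪→ {A,G}; cost 1
[col 3] EFQV: children EFQ:{A,G}, V:{A} ∩→ {A}; cost 0
[col 3] EFKQV: children EFQV:{A}, K:{C} ∪→ {A,C}; cost 1
per-site changes: [3, 2, 3, 2]; total = 10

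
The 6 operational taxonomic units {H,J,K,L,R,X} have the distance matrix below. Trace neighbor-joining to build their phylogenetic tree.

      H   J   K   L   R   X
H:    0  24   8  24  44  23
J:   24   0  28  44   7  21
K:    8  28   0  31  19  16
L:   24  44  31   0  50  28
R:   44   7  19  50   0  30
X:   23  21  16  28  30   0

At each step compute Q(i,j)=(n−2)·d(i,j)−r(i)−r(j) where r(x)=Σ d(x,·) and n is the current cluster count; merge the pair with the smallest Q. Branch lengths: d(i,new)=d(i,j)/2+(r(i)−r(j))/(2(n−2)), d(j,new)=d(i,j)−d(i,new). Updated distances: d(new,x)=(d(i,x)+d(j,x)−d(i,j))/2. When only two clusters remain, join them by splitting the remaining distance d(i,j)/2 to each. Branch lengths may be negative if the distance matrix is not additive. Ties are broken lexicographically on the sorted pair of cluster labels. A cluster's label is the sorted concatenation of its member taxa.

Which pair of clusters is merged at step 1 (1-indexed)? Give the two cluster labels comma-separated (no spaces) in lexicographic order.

1. join J+R (d=7, Q=-246) ⇒ JR; edges |J|=1/4, |R|=27/4
  updated: d(H,JR)=61/2, d(JR,K)=20, d(JR,L)=87/2, d(JR,X)=22
2. join H+L (d=24, Q=-140) ⇒ HL; edges |H|=31/6, |L|=113/6
  updated: d(HL,JR)=25, d(HL,K)=15/2, d(HL,X)=27/2
3. join HL+K (d=15/2, Q=-149/2) ⇒ HKL; edges |HL|=35/8, |K|=25/8
  updated: d(HKL,JR)=75/4, d(HKL,X)=11
4. join HKL+JR (d=75/4, Q=-207/4) ⇒ HJKLR; edges |HKL|=31/8, |JR|=119/8
  updated: d(HJKLR,X)=57/8
5. join HJKLR+X (d=57/8) ⇒ HJKLRX; edges |HJKLR|=57/16, |X|=57/16
final tree: ((((H:31/6,L:113/6):35/8,K:25/8):31/8,(J:1/4,R:27/4):119/8):57/16,X:57/16)
total length: 515/8

J,R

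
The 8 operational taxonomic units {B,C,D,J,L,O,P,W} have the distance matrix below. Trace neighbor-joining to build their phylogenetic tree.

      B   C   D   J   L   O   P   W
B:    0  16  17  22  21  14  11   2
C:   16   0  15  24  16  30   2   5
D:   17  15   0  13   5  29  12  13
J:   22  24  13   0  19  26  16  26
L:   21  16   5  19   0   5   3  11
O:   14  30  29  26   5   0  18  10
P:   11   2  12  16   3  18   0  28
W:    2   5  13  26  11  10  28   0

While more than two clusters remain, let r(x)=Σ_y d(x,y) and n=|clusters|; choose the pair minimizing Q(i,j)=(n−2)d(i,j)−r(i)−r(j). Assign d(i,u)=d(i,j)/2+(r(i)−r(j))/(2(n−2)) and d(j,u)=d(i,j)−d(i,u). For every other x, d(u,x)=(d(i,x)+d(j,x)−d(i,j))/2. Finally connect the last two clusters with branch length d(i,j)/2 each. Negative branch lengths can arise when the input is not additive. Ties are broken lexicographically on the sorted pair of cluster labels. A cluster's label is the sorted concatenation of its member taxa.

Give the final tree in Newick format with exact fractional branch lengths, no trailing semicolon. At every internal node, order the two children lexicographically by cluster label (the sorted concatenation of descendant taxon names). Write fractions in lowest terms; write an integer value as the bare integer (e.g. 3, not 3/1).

((((B:5/3,W:1/3):11/2,(L:-31/10,O:81/10):5):19/8,(C:45/16,P:-13/16):11/2):15/8,(D:3,J:10):15/8)

iteration 1: select B,W (d=2, Q=-186); attach at lengths (5/3, 1/3); label the merged cluster BW
  updated: d(BW,C)=19/2, d(BW,D)=14, d(BW,J)=23, d(BW,L)=15, d(BW,O)=11, d(BW,P)=37/2
iteration 2: select L,O (d=5, Q=-157); attach at lengths (-31/10, 81/10); label the merged cluster LO
  updated: d(BW,LO)=21/2, d(C,LO)=41/2, d(D,LO)=29/2, d(J,LO)=20, d(LO,P)=8
iteration 3: select C,P (d=2, Q=-239/2); attach at lengths (45/16, -13/16); label the merged cluster CP
  updated: d(BW,CP)=13, d(CP,D)=25/2, d(CP,J)=19, d(CP,LO)=53/4
iteration 4: select D,J (d=13, Q=-90); attach at lengths (3, 10); label the merged cluster DJ
  updated: d(BW,DJ)=12, d(CP,DJ)=37/4, d(DJ,LO)=43/4
iteration 5: select BW,LO (d=21/2, Q=-49); attach at lengths (11/2, 5); label the merged cluster BLOW
  updated: d(BLOW,CP)=63/8, d(BLOW,DJ)=49/8
iteration 6: select BLOW,CP (d=63/8, Q=-93/4); attach at lengths (19/8, 11/2); label the merged cluster BCLOPW
  updated: d(BCLOPW,DJ)=15/4
iteration 7: select BCLOPW,DJ (d=15/4); attach at lengths (15/8, 15/8); label the merged cluster BCDJLOPW
final tree: ((((B:5/3,W:1/3):11/2,(L:-31/10,O:81/10):5):19/8,(C:45/16,P:-13/16):11/2):15/8,(D:3,J:10):15/8)
total length: 353/8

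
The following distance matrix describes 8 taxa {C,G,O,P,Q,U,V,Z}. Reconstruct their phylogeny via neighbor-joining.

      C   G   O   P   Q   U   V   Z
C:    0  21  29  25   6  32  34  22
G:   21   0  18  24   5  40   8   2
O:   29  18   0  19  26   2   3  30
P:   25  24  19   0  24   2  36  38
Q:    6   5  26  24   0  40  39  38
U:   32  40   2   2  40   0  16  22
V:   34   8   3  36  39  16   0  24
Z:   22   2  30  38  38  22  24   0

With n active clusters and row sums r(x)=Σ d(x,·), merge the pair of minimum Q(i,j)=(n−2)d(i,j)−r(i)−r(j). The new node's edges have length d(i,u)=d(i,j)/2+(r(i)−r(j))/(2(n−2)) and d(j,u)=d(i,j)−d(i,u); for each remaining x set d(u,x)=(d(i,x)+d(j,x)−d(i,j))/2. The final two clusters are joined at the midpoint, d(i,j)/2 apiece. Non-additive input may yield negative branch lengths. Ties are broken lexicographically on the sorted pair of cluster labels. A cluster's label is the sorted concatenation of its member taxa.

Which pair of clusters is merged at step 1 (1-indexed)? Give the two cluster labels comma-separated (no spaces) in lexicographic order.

C,Q

iteration 1: select C,Q (d=6, Q=-311); attach at lengths (9/4, 15/4); label the merged cluster CQ
  updated: d(CQ,G)=10, d(CQ,O)=49/2, d(CQ,P)=43/2, d(CQ,U)=33, d(CQ,V)=67/2, d(CQ,Z)=27
iteration 2: select P,U (d=2, Q=-491/2); attach at lengths (71/20, -31/20); label the merged cluster PU
  updated: d(CQ,PU)=105/4, d(G,PU)=31, d(O,PU)=19/2, d(PU,V)=25, d(PU,Z)=29
iteration 3: select G,Z (d=2, Q=-173); attach at lengths (-35/8, 51/8); label the merged cluster GZ
  updated: d(CQ,GZ)=35/2, d(GZ,O)=23, d(GZ,PU)=29, d(GZ,V)=15
iteration 4: select CQ,GZ (d=35/2, Q=-535/4); attach at lengths (93/8, 47/8); label the merged cluster CGQZ
  updated: d(CGQZ,O)=15, d(CGQZ,PU)=151/8, d(CGQZ,V)=31/2
iteration 5: select CGQZ,PU (d=151/8, Q=-65); attach at lengths (135/16, 167/16); label the merged cluster CGPQUZ
  updated: d(CGPQUZ,O)=45/16, d(CGPQUZ,V)=173/16
iteration 6: select CGPQUZ,O (d=45/16, Q=-133/8); attach at lengths (85/16, -5/2); label the merged cluster CGOPQUZ
  updated: d(CGOPQUZ,V)=11/2
iteration 7: select CGOPQUZ,V (d=11/2); attach at lengths (11/4, 11/4); label the merged cluster CGOPQUVZ
final tree: (((((C:9/4,Q:15/4):93/8,(G:-35/8,Z:51/8):47/8):135/16,(P:71/20,U:-31/20):167/16):85/16,O:-5/2):11/4,V:11/4)
total length: 875/16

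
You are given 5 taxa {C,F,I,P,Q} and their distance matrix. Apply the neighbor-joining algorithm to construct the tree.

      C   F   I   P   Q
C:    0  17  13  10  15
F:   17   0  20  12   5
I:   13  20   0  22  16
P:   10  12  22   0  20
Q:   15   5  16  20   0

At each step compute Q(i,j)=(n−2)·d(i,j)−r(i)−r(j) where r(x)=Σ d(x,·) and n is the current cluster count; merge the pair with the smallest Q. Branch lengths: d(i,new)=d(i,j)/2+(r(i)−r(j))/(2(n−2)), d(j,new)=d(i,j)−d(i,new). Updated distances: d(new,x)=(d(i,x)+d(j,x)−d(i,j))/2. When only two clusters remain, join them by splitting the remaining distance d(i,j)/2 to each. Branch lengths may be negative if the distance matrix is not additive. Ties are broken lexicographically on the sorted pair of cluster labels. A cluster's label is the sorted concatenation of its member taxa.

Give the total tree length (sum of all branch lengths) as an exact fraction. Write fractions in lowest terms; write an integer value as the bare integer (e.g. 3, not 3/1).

133/4

iteration 1: select F,Q (d=5, Q=-95); attach at lengths (13/6, 17/6); label the merged cluster FQ
  updated: d(C,FQ)=27/2, d(FQ,I)=31/2, d(FQ,P)=27/2
iteration 2: select C,P (d=10, Q=-62); attach at lengths (11/4, 29/4); label the merged cluster CP
  updated: d(CP,FQ)=17/2, d(CP,I)=25/2
iteration 3: select CP,FQ (d=17/2, Q=-73/2); attach at lengths (11/4, 23/4); label the merged cluster CFPQ
  updated: d(CFPQ,I)=39/4
iteration 4: select CFPQ,I (d=39/4); attach at lengths (39/8, 39/8); label the merged cluster CFIPQ
final tree: (((C:11/4,P:29/4):11/4,(F:13/6,Q:17/6):23/4):39/8,I:39/8)
total length: 133/4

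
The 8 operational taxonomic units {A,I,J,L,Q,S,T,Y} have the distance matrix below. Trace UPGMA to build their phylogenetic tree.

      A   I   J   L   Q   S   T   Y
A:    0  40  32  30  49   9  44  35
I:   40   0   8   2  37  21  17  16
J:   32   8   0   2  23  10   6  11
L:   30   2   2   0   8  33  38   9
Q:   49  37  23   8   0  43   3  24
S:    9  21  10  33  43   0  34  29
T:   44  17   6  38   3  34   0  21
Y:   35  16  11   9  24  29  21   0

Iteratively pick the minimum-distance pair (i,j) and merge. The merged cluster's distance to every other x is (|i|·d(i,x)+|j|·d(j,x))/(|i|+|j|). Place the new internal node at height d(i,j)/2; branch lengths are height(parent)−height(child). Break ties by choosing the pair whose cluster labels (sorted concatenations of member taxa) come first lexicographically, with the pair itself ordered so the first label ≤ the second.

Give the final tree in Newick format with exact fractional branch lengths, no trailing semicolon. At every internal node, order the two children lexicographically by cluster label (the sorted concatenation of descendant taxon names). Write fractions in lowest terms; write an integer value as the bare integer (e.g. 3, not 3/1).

1. join I+L (d=2) ⇒ IL; edges |I|=1, |L|=1
  updated: d(A,IL)=35, d(IL,J)=5, d(IL,Q)=45/2, d(IL,S)=27, d(IL,T)=55/2, d(IL,Y)=25/2
2. join Q+T (d=3) ⇒ QT; edges |Q|=3/2, |T|=3/2
  updated: d(A,QT)=93/2, d(IL,QT)=25, d(J,QT)=29/2, d(QT,S)=77/2, d(QT,Y)=45/2
3. join IL+J (d=5) ⇒ IJL; edges |IL|=3/2, |J|=5/2
  updated: d(A,IJL)=34, d(IJL,QT)=43/2, d(IJL,S)=64/3, d(IJL,Y)=12
4. join A+S (d=9) ⇒ AS; edges |A|=9/2, |S|=9/2
  updated: d(AS,IJL)=83/3, d(AS,QT)=85/2, d(AS,Y)=32
5. join IJL+Y (d=12) ⇒ IJLY; edges |IJL|=7/2, |Y|=6
  updated: d(AS,IJLY)=115/4, d(IJLY,QT)=87/4
6. join IJLY+QT (d=87/4) ⇒ IJLQTY; edges |IJLY|=39/8, |QT|=75/8
  updated: d(AS,IJLQTY)=100/3
7. join AS+IJLQTY (d=100/3) ⇒ AIJLQSTY; edges |AS|=73/6, |IJLQTY|=139/24
final tree: ((A:9/2,S:9/2):73/6,((((I:1,L:1):3/2,J:5/2):7/2,Y:6):39/8,(Q:3/2,T:3/2):75/8):139/24)
total length: 1433/24

((A:9/2,S:9/2):73/6,((((I:1,L:1):3/2,J:5/2):7/2,Y:6):39/8,(Q:3/2,T:3/2):75/8):139/24)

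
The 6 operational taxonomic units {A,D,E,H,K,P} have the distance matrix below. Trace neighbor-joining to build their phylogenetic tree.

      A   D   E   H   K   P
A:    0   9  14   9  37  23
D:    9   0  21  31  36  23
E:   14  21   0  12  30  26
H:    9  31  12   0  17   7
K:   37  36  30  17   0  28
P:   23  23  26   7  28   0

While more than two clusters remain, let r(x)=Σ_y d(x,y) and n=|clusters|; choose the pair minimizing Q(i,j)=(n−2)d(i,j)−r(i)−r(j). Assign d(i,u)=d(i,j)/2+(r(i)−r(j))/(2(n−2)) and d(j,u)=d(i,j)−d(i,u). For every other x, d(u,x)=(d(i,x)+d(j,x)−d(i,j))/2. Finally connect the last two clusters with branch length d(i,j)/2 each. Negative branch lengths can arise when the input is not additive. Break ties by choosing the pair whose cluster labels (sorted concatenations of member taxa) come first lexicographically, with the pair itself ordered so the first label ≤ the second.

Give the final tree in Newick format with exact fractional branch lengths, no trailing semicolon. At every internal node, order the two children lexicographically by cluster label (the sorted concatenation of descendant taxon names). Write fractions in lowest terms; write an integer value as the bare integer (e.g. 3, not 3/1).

step 1: merge (A,D) at d=9, Q=-176; branch lengths A→1, D→8; new cluster AD
  updated: d(AD,E)=13, d(AD,H)=31/2, d(AD,K)=32, d(AD,P)=37/2
step 2: merge (AD,E) at d=13, Q=-121; branch lengths AD→37/6, E→41/6; new cluster ADE
  updated: d(ADE,H)=29/4, d(ADE,K)=49/2, d(ADE,P)=63/4
step 3: merge (ADE,K) at d=49/2, Q=-68; branch lengths ADE→27/4, K→71/4; new cluster ADEK
  updated: d(ADEK,H)=-1/8, d(ADEK,P)=77/8
step 4: merge (ADEK,H) at d=-1/8, Q=-33/2; branch lengths ADEK→5/4, H→-11/8; new cluster ADEHK
  updated: d(ADEHK,P)=67/8
step 5: merge (ADEHK,P) at d=67/8; branch lengths ADEHK→67/16, P→67/16; new cluster ADEHKP
final tree: (((((A:1,D:8):37/6,E:41/6):27/4,K:71/4):5/4,H:-11/8):67/16,P:67/16)
total length: 219/4

(((((A:1,D:8):37/6,E:41/6):27/4,K:71/4):5/4,H:-11/8):67/16,P:67/16)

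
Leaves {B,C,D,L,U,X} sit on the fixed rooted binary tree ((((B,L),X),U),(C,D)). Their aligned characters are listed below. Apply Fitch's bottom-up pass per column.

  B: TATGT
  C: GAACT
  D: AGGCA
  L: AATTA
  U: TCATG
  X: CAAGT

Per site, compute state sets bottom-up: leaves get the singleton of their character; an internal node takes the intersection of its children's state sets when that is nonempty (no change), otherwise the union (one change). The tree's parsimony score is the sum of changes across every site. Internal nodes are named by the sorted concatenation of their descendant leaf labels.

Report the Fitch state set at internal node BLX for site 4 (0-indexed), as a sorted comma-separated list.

site 0, node BL: B={T} ∪ L={A} → {A,T} (+1)
site 0, node BLX: BL={A,T} ∪ X={C} → {A,C,T} (+1)
site 0, node BLUX: BLX={A,C,T} ∩ U={T} → {T} (+0)
site 0, node CD: C={G} ∪ D={A} → {A,G} (+1)
site 0, node BCDLUX: BLUX={T} ∪ CD={A,G} → {A,G,T} (+1)
site 1, node BL: B={A} ∩ L={A} → {A} (+0)
site 1, node BLX: BL={A} ∩ X={A} → {A} (+0)
site 1, node BLUX: BLX={A} ∪ U={C} → {A,C} (+1)
site 1, node CD: C={A} ∪ D={G} → {A,G} (+1)
site 1, node BCDLUX: BLUX={A,C} ∩ CD={A,G} → {A} (+0)
site 2, node BL: B={T} ∩ L={T} → {T} (+0)
site 2, node BLX: BL={T} ∪ X={A} → {A,T} (+1)
site 2, node BLUX: BLX={A,T} ∩ U={A} → {A} (+0)
site 2, node CD: C={A} ∪ D={G} → {A,G} (+1)
site 2, node BCDLUX: BLUX={A} ∩ CD={A,G} → {A} (+0)
site 3, node BL: B={G} ∪ L={T} → {G,T} (+1)
site 3, node BLX: BL={G,T} ∩ X={G} → {G} (+0)
site 3, node BLUX: BLX={G} ∪ U={T} → {G,T} (+1)
site 3, node CD: C={C} ∩ D={C} → {C} (+0)
site 3, node BCDLUX: BLUX={G,T} ∪ CD={C} → {C,G,T} (+1)
site 4, node BL: B={T} ∪ L={A} → {A,T} (+1)
site 4, node BLX: BL={A,T} ∩ X={T} → {T} (+0)
site 4, node BLUX: BLX={T} ∪ U={G} → {G,T} (+1)
site 4, node CD: C={T} ∪ D={A} → {A,T} (+1)
site 4, node BCDLUX: BLUX={G,T} ∩ CD={A,T} → {T} (+0)
per-site changes: [4, 2, 2, 3, 3]; total = 14

T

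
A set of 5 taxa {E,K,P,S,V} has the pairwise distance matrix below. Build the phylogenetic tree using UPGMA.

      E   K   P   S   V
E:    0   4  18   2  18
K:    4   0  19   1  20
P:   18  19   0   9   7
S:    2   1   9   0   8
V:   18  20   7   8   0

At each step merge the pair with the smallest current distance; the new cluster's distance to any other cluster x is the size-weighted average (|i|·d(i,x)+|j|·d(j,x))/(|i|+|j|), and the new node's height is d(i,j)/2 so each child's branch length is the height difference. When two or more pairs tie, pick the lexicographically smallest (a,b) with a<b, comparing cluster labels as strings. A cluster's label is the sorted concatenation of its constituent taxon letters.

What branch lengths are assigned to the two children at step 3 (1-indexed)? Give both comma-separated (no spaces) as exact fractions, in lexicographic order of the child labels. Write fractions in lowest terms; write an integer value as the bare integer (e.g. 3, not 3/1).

7/2,7/2

1. join K+S (d=1) ⇒ KS; edges |K|=1/2, |S|=1/2
  updated: d(E,KS)=3, d(KS,P)=14, d(KS,V)=14
2. join E+KS (d=3) ⇒ EKS; edges |E|=3/2, |KS|=1
  updated: d(EKS,P)=46/3, d(EKS,V)=46/3
3. join P+V (d=7) ⇒ PV; edges |P|=7/2, |V|=7/2
  updated: d(EKS,PV)=46/3
4. join EKS+PV (d=46/3) ⇒ EKPSV; edges |EKS|=37/6, |PV|=25/6
final tree: ((E:3/2,(K:1/2,S:1/2):1):37/6,(P:7/2,V:7/2):25/6)
total length: 125/6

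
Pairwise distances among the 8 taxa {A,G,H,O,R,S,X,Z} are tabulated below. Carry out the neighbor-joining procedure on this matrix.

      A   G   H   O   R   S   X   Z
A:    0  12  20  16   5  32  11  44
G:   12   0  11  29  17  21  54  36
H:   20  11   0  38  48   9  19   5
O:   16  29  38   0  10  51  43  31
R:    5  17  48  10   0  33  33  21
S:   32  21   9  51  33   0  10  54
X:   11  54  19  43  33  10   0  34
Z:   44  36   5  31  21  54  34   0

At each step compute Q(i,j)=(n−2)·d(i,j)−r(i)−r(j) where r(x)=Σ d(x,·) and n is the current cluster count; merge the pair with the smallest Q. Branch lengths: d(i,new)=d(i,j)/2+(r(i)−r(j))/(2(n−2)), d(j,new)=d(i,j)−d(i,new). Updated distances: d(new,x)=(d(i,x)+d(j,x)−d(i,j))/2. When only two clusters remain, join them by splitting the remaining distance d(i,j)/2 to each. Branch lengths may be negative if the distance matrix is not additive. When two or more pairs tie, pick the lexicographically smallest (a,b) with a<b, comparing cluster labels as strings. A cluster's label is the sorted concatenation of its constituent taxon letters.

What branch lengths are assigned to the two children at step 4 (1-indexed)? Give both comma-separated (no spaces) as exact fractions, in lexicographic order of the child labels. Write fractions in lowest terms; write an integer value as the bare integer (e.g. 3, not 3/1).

1. join S+X (d=10, Q=-354) ⇒ SX; edges |S|=11/2, |X|=9/2
  updated: d(A,SX)=33/2, d(G,SX)=65/2, d(H,SX)=9, d(O,SX)=42, d(R,SX)=28, d(SX,Z)=39
2. join H+Z (d=5, Q=-282) ⇒ HZ; edges |H|=-2, |Z|=7
  updated: d(A,HZ)=59/2, d(G,HZ)=21, d(HZ,O)=32, d(HZ,R)=32, d(HZ,SX)=43/2
3. join HZ+SX (d=43/2, Q=-381/2) ⇒ HSXZ; edges |HZ|=163/16, |SX|=181/16
  updated: d(A,HSXZ)=49/4, d(G,HSXZ)=16, d(HSXZ,O)=105/4, d(HSXZ,R)=77/4
4. join O+R (d=10, Q=-205/2) ⇒ OR; edges |O|=10, |R|=0
  updated: d(A,OR)=11/2, d(G,OR)=18, d(HSXZ,OR)=71/4
5. join A+OR (d=11/2, Q=-60) ⇒ AOR; edges |A|=-1/8, |OR|=45/8
  updated: d(AOR,G)=49/4, d(AOR,HSXZ)=49/4
6. join AOR+G (d=49/4, Q=-81/2) ⇒ AGOR; edges |AOR|=17/4, |G|=8
  updated: d(AGOR,HSXZ)=8
7. join AGOR+HSXZ (d=8) ⇒ AGHORSXZ; edges |AGOR|=4, |HSXZ|=4
final tree: (((A:-1/8,(O:10,R:0):45/8):17/4,G:8):4,((H:-2,Z:7):163/16,(S:11/2,X:9/2):181/16):4)
total length: 289/4

10,0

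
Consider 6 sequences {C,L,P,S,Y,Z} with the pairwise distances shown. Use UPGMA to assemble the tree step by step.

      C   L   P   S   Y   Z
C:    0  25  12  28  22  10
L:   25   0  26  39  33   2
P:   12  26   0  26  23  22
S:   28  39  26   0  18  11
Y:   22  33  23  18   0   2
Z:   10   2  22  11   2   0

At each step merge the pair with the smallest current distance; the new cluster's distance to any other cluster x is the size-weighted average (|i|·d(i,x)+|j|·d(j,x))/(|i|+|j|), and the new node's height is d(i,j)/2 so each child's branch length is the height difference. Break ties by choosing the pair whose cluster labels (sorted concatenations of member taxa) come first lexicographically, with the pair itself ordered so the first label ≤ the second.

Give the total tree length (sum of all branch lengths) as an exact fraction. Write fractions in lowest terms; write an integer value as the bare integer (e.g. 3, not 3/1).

3049/60

step 1: merge (L,Z) at d=2; branch lengths L→1, Z→1; new cluster LZ
  updated: d(C,LZ)=35/2, d(LZ,P)=24, d(LZ,S)=25, d(LZ,Y)=35/2
step 2: merge (C,P) at d=12; branch lengths C→6, P→6; new cluster CP
  updated: d(CP,LZ)=83/4, d(CP,S)=27, d(CP,Y)=45/2
step 3: merge (LZ,Y) at d=35/2; branch lengths LZ→31/4, Y→35/4; new cluster LYZ
  updated: d(CP,LYZ)=64/3, d(LYZ,S)=68/3
step 4: merge (CP,LYZ) at d=64/3; branch lengths CP→14/3, LYZ→23/12; new cluster CLPYZ
  updated: d(CLPYZ,S)=122/5
step 5: merge (CLPYZ,S) at d=122/5; branch lengths CLPYZ→23/15, S→61/5; new cluster CLPSYZ
final tree: (((C:6,P:6):14/3,((L:1,Z:1):31/4,Y:35/4):23/12):23/15,S:61/5)
total length: 3049/60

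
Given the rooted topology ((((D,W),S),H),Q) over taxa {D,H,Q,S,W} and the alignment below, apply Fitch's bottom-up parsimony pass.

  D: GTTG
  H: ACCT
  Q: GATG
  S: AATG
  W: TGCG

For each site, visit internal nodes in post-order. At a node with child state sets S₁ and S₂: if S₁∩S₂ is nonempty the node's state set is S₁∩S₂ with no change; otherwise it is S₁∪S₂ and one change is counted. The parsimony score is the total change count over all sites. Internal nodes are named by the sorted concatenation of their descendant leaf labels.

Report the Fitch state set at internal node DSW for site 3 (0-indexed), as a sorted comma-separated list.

DW@0: {G} ∪ {T} = {G,T} (union, +1)
DSW@0: {G,T} ∪ {A} = {A,G,T} (union, +1)
DHSW@0: {A,G,T} ∩ {A} = {A} (intersection, +0)
DHQSW@0: {A} ∪ {G} = {A,G} (union, +1)
DW@1: {T} ∪ {G} = {G,T} (union, +1)
DSW@1: {G,T} ∪ {A} = {A,G,T} (union, +1)
DHSW@1: {A,G,T} ∪ {C} = {A,C,G,T} (union, +1)
DHQSW@1: {A,C,G,T} ∩ {A} = {A} (intersection, +0)
DW@2: {T} ∪ {C} = {C,T} (union, +1)
DSW@2: {C,T} ∩ {T} = {T} (intersection, +0)
DHSW@2: {T} ∪ {C} = {C,T} (union, +1)
DHQSW@2: {C,T} ∩ {T} = {T} (intersection, +0)
DW@3: {G} ∩ {G} = {G} (intersection, +0)
DSW@3: {G} ∩ {G} = {G} (intersection, +0)
DHSW@3: {G} ∪ {T} = {G,T} (union, +1)
DHQSW@3: {G,T} ∩ {G} = {G} (intersection, +0)
per-site changes: [3, 3, 2, 1]; total = 9

G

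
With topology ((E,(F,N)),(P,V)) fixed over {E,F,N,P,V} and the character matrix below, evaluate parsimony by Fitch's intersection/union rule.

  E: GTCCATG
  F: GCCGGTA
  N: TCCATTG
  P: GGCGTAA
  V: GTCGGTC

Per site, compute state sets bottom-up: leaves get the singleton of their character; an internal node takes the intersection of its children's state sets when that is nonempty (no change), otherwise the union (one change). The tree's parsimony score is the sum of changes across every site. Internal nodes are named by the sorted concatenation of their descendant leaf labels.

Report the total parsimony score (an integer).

site 0, node FN: F={G} ∪ N={T} → {G,T} (+1)
site 0, node EFN: E={G} ∩ FN={G,T} → {G} (+0)
site 0, node PV: P={G} ∩ V={G} → {G} (+0)
site 0, node EFNPV: EFN={G} ∩ PV={G} → {G} (+0)
site 1, node FN: F={C} ∩ N={C} → {C} (+0)
site 1, node EFN: E={T} ∪ FN={C} → {C,T} (+1)
site 1, node PV: P={G} ∪ V={T} → {G,T} (+1)
site 1, node EFNPV: EFN={C,T} ∩ PV={G,T} → {T} (+0)
site 2, node FN: F={C} ∩ N={C} → {C} (+0)
site 2, node EFN: E={C} ∩ FN={C} → {C} (+0)
site 2, node PV: P={C} ∩ V={C} → {C} (+0)
site 2, node EFNPV: EFN={C} ∩ PV={C} → {C} (+0)
site 3, node FN: F={G} ∪ N={A} → {A,G} (+1)
site 3, node EFN: E={C} ∪ FN={A,G} → {A,C,G} (+1)
site 3, node PV: P={G} ∩ V={G} → {G} (+0)
site 3, node EFNPV: EFN={A,C,G} ∩ PV={G} → {G} (+0)
site 4, node FN: F={G} ∪ N={T} → {G,T} (+1)
site 4, node EFN: E={A} ∪ FN={G,T} → {A,G,T} (+1)
site 4, node PV: P={T} ∪ V={G} → {G,T} (+1)
site 4, node EFNPV: EFN={A,G,T} ∩ PV={G,T} → {G,T} (+0)
site 5, node FN: F={T} ∩ N={T} → {T} (+0)
site 5, node EFN: E={T} ∩ FN={T} → {T} (+0)
site 5, node PV: P={A} ∪ V={T} → {A,T} (+1)
site 5, node EFNPV: EFN={T} ∩ PV={A,T} → {T} (+0)
site 6, node FN: F={A} ∪ N={G} → {A,G} (+1)
site 6, node EFN: E={G} ∩ FN={A,G} → {G} (+0)
site 6, node PV: P={A} ∪ V={C} → {A,C} (+1)
site 6, node EFNPV: EFN={G} ∪ PV={A,C} → {A,C,G} (+1)
per-site changes: [1, 2, 0, 2, 3, 1, 3]; total = 12

12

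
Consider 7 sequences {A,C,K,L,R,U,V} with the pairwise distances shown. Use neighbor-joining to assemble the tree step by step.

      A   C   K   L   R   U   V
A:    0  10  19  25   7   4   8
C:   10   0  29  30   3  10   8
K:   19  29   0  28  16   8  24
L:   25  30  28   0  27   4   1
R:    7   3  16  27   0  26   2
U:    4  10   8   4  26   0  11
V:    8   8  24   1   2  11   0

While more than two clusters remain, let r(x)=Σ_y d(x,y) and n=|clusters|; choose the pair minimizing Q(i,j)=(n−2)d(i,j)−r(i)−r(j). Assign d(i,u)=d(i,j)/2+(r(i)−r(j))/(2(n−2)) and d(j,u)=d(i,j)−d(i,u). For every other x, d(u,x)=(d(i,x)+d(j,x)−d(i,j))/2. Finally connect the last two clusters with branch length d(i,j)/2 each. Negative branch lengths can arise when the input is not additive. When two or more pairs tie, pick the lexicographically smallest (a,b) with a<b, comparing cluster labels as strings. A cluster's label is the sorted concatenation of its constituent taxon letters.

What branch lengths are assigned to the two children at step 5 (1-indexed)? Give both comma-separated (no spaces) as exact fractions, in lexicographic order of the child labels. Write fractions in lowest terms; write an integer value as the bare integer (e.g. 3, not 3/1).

step 1: merge (L,V) at d=1, Q=-164; branch lengths L→33/5, V→-28/5; new cluster LV
  updated: d(A,LV)=16, d(C,LV)=37/2, d(K,LV)=51/2, d(LV,R)=14, d(LV,U)=7
step 2: merge (C,R) at d=3, Q=-249/2; branch lengths C→33/16, R→15/16; new cluster CR
  updated: d(A,CR)=7, d(CR,K)=21, d(CR,LV)=59/4, d(CR,U)=33/2
step 3: merge (K,U) at d=8, Q=-85; branch lengths K→31/3, U→-7/3; new cluster KU
  updated: d(A,KU)=15/2, d(CR,KU)=59/4, d(KU,LV)=49/4
step 4: merge (A,CR) at d=7, Q=-53; branch lengths A→2, CR→5; new cluster ACR
  updated: d(ACR,KU)=61/8, d(ACR,LV)=95/8
step 5: merge (ACR,KU) at d=61/8, Q=-127/4; branch lengths ACR→29/8, KU→4; new cluster ACKRU
  updated: d(ACKRU,LV)=33/4
step 6: merge (ACKRU,LV) at d=33/4; branch lengths ACKRU→33/8, LV→33/8; new cluster ACKLRUV
final tree: (((A:2,(C:33/16,R:15/16):5):29/8,(K:31/3,U:-7/3):4):33/8,(L:33/5,V:-28/5):33/8)
total length: 279/8

29/8,4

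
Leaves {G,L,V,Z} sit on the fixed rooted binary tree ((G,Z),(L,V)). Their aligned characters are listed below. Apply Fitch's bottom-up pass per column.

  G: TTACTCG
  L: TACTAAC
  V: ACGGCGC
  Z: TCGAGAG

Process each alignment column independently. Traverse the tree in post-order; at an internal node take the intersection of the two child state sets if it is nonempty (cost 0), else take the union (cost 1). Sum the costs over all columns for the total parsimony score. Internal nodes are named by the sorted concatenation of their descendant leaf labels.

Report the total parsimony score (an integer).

14

GZ@0: {T} ∩ {T} = {T} (intersection, +0)
LV@0: {T} ∪ {A} = {A,T} (union, +1)
GLVZ@0: {T} ∩ {A,T} = {T} (intersection, +0)
GZ@1: {T} ∪ {C} = {C,T} (union, +1)
LV@1: {A} ∪ {C} = {A,C} (union, +1)
GLVZ@1: {C,T} ∩ {A,C} = {C} (intersection, +0)
GZ@2: {A} ∪ {G} = {A,G} (union, +1)
LV@2: {C} ∪ {G} = {C,G} (union, +1)
GLVZ@2: {A,G} ∩ {C,G} = {G} (intersection, +0)
GZ@3: {C} ∪ {A} = {A,C} (union, +1)
LV@3: {T} ∪ {G} = {G,T} (union, +1)
GLVZ@3: {A,C} ∪ {G,T} = {A,C,G,T} (union, +1)
GZ@4: {T} ∪ {G} = {G,T} (union, +1)
LV@4: {A} ∪ {C} = {A,C} (union, +1)
GLVZ@4: {G,T} ∪ {A,C} = {A,C,G,T} (union, +1)
GZ@5: {C} ∪ {A} = {A,C} (union, +1)
LV@5: {A} ∪ {G} = {A,G} (union, +1)
GLVZ@5: {A,C} ∩ {A,G} = {A} (intersection, +0)
GZ@6: {G} ∩ {G} = {G} (intersection, +0)
LV@6: {C} ∩ {C} = {C} (intersection, +0)
GLVZ@6: {G} ∪ {C} = {C,G} (union, +1)
per-site changes: [1, 2, 2, 3, 3, 2, 1]; total = 14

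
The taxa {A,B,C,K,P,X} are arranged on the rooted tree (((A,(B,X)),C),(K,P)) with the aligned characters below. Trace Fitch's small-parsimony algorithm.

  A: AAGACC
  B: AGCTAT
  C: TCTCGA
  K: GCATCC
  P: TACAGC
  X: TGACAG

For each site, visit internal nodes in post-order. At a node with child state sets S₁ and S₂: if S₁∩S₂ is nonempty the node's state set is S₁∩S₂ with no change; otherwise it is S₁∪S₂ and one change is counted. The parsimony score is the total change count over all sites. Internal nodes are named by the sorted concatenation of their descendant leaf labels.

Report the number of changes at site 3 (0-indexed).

4

site 0, node BX: B={A} ∪ X={T} → {A,T} (+1)
site 0, node ABX: A={A} ∩ BX={A,T} → {A} (+0)
site 0, node ABCX: ABX={A} ∪ C={T} → {A,T} (+1)
site 0, node KP: K={G} ∪ P={T} → {G,T} (+1)
site 0, node ABCKPX: ABCX={A,T} ∩ KP={G,T} → {T} (+0)
site 1, node BX: B={G} ∩ X={G} → {G} (+0)
site 1, node ABX: A={A} ∪ BX={G} → {A,G} (+1)
site 1, node ABCX: ABX={A,G} ∪ C={C} → {A,C,G} (+1)
site 1, node KP: K={C} ∪ P={A} → {A,C} (+1)
site 1, node ABCKPX: ABCX={A,C,G} ∩ KP={A,C} → {A,C} (+0)
site 2, node BX: B={C} ∪ X={A} → {A,C} (+1)
site 2, node ABX: A={G} ∪ BX={A,C} → {A,C,G} (+1)
site 2, node ABCX: ABX={A,C,G} ∪ C={T} → {A,C,G,T} (+1)
site 2, node KP: K={A} ∪ P={C} → {A,C} (+1)
site 2, node ABCKPX: ABCX={A,C,G,T} ∩ KP={A,C} → {A,C} (+0)
site 3, node BX: B={T} ∪ X={C} → {C,T} (+1)
site 3, node ABX: A={A} ∪ BX={C,T} → {A,C,T} (+1)
site 3, node ABCX: ABX={A,C,T} ∩ C={C} → {C} (+0)
site 3, node KP: K={T} ∪ P={A} → {A,T} (+1)
site 3, node ABCKPX: ABCX={C} ∪ KP={A,T} → {A,C,T} (+1)
site 4, node BX: B={A} ∩ X={A} → {A} (+0)
site 4, node ABX: A={C} ∪ BX={A} → {A,C} (+1)
site 4, node ABCX: ABX={A,C} ∪ C={G} → {A,C,G} (+1)
site 4, node KP: K={C} ∪ P={G} → {C,G} (+1)
site 4, node ABCKPX: ABCX={A,C,G} ∩ KP={C,G} → {C,G} (+0)
site 5, node BX: B={T} ∪ X={G} → {G,T} (+1)
site 5, node ABX: A={C} ∪ BX={G,T} → {C,G,T} (+1)
site 5, node ABCX: ABX={C,G,T} ∪ C={A} → {A,C,G,T} (+1)
site 5, node KP: K={C} ∩ P={C} → {C} (+0)
site 5, node ABCKPX: ABCX={A,C,G,T} ∩ KP={C} → {C} (+0)
per-site changes: [3, 3, 4, 4, 3, 3]; total = 20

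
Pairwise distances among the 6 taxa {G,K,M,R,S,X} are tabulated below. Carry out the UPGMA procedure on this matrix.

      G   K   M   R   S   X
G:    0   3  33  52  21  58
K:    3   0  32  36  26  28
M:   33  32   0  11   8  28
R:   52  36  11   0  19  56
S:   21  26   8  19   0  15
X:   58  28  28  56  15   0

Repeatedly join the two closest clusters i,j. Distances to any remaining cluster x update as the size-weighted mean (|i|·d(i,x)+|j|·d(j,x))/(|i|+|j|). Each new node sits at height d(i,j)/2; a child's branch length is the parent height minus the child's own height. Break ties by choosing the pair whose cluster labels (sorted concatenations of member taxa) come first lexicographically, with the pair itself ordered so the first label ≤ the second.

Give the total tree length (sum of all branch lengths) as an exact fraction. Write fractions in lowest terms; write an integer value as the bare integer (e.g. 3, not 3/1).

261/4

1. join G+K (d=3) ⇒ GK; edges |G|=3/2, |K|=3/2
  updated: d(GK,M)=65/2, d(GK,R)=44, d(GK,S)=47/2, d(GK,X)=43
2. join M+S (d=8) ⇒ MS; edges |M|=4, |S|=4
  updated: d(GK,MS)=28, d(MS,R)=15, d(MS,X)=43/2
3. join MS+R (d=15) ⇒ MRS; edges |MS|=7/2, |R|=15/2
  updated: d(GK,MRS)=100/3, d(MRS,X)=33
4. join MRS+X (d=33) ⇒ MRSX; edges |MRS|=9, |X|=33/2
  updated: d(GK,MRSX)=143/4
5. join GK+MRSX (d=143/4) ⇒ GKMRSX; edges |GK|=131/8, |MRSX|=11/8
final tree: ((G:3/2,K:3/2):131/8,(((M:4,S:4):7/2,R:15/2):9,X:33/2):11/8)
total length: 261/4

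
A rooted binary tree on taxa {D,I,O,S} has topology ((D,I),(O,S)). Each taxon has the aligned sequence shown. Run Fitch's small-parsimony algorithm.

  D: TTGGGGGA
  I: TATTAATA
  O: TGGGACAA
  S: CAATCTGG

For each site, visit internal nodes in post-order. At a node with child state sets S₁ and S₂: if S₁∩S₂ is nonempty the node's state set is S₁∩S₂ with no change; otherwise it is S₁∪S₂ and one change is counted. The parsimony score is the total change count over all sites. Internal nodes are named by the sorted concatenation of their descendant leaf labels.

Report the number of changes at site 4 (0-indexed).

[col 0] DI: children D:{T}, I:{T} ∩→ {T}; cost 0
[col 0] OS: children O:{T}, S:{C} ∪→ {C,T}; cost 1
[col 0] DIOS: children DI:{T}, OS:{C,T} ∩→ {T}; cost 0
[col 1] DI: children D:{T}, I:{A} ∪→ {A,T}; cost 1
[col 1] OS: children O:{G}, S:{A} ∪→ {A,G}; cost 1
[col 1] DIOS: children DI:{A,T}, OS:{A,G} ∩→ {A}; cost 0
[col 2] DI: children D:{G}, I:{T} ∪→ {G,T}; cost 1
[col 2] OS: children O:{G}, S:{A} ∪→ {A,G}; cost 1
[col 2] DIOS: children DI:{G,T}, OS:{A,G} ∩→ {G}; cost 0
[col 3] DI: children D:{G}, I:{T} ∪→ {G,T}; cost 1
[col 3] OS: children O:{G}, S:{T} ∪→ {G,T}; cost 1
[col 3] DIOS: children DI:{G,T}, OS:{G,T} ∩→ {G,T}; cost 0
[col 4] DI: children D:{G}, I:{A} ∪→ {A,G}; cost 1
[col 4] OS: children O:{A}, S:{C} ∪→ {A,C}; cost 1
[col 4] DIOS: children DI:{A,G}, OS:{A,C} ∩→ {A}; cost 0
[col 5] DI: children D:{G}, I:{A} ∪→ {A,G}; cost 1
[col 5] OS: children O:{C}, S:{T} ∪→ {C,T}; cost 1
[col 5] DIOS: children DI:{A,G}, OS:{C,T} ∪→ {A,C,G,T}; cost 1
[col 6] DI: children D:{G}, I:{T} ∪→ {G,T}; cost 1
[col 6] OS: children O:{A}, S:{G} ∪→ {A,G}; cost 1
[col 6] DIOS: children DI:{G,T}, OS:{A,G} ∩→ {G}; cost 0
[col 7] DI: children D:{A}, I:{A} ∩→ {A}; cost 0
[col 7] OS: children O:{A}, S:{G} ∪→ {A,G}; cost 1
[col 7] DIOS: children DI:{A}, OS:{A,G} ∩→ {A}; cost 0
per-site changes: [1, 2, 2, 2, 2, 3, 2, 1]; total = 15

2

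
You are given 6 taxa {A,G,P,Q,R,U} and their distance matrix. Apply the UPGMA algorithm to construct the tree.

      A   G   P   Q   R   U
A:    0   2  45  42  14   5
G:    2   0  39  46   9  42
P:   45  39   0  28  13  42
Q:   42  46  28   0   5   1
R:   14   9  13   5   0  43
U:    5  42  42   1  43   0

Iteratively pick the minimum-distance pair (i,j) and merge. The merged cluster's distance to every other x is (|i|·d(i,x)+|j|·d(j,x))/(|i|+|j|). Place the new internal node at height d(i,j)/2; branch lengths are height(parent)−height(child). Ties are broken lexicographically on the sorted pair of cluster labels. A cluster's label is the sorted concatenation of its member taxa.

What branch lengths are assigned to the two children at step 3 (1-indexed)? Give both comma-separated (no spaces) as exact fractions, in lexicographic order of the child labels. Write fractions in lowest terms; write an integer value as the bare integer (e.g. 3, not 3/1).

19/4,23/4

iteration 1: select Q,U (d=1); attach at lengths (1/2, 1/2); label the merged cluster QU
  updated: d(A,QU)=47/2, d(G,QU)=44, d(P,QU)=35, d(QU,R)=24
iteration 2: select A,G (d=2); attach at lengths (1, 1); label the merged cluster AG
  updated: d(AG,P)=42, d(AG,QU)=135/4, d(AG,R)=23/2
iteration 3: select AG,R (d=23/2); attach at lengths (19/4, 23/4); label the merged cluster AGR
  updated: d(AGR,P)=97/3, d(AGR,QU)=61/2
iteration 4: select AGR,QU (d=61/2); attach at lengths (19/2, 59/4); label the merged cluster AGQRU
  updated: d(AGQRU,P)=167/5
iteration 5: select AGQRU,P (d=167/5); attach at lengths (29/20, 167/10); label the merged cluster AGPQRU
final tree: ((((A:1,G:1):19/4,R:23/4):19/2,(Q:1/2,U:1/2):59/4):29/20,P:167/10)
total length: 559/10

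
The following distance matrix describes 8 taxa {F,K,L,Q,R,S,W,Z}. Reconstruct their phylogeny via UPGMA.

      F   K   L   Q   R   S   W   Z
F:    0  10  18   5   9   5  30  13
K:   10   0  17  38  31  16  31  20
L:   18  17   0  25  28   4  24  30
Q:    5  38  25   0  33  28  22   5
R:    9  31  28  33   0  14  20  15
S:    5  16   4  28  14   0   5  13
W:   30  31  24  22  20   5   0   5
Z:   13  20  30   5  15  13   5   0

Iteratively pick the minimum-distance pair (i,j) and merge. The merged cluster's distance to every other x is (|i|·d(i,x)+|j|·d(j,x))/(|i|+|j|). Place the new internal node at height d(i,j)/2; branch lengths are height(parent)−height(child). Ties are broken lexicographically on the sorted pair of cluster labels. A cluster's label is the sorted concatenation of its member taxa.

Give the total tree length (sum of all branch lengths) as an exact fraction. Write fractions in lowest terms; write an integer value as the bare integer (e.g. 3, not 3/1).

1. join L+S (d=4) ⇒ LS; edges |L|=2, |S|=2
  updated: d(F,LS)=23/2, d(K,LS)=33/2, d(LS,Q)=53/2, d(LS,R)=21, d(LS,W)=29/2, d(LS,Z)=43/2
2. join F+Q (d=5) ⇒ FQ; edges |F|=5/2, |Q|=5/2
  updated: d(FQ,K)=24, d(FQ,LS)=19, d(FQ,R)=21, d(FQ,W)=26, d(FQ,Z)=9
3. join W+Z (d=5) ⇒ WZ; edges |W|=5/2, |Z|=5/2
  updated: d(FQ,WZ)=35/2, d(K,WZ)=51/2, d(LS,WZ)=18, d(R,WZ)=35/2
4. join K+LS (d=33/2) ⇒ KLS; edges |K|=33/4, |LS|=25/4
  updated: d(FQ,KLS)=62/3, d(KLS,R)=73/3, d(KLS,WZ)=41/2
5. join FQ+WZ (d=35/2) ⇒ FQWZ; edges |FQ|=25/4, |WZ|=25/4
  updated: d(FQWZ,KLS)=247/12, d(FQWZ,R)=77/4
6. join FQWZ+R (d=77/4) ⇒ FQRWZ; edges |FQWZ|=7/8, |R|=77/8
  updated: d(FQRWZ,KLS)=64/3
7. join FQRWZ+KLS (d=64/3) ⇒ FKLQRSWZ; edges |FQRWZ|=25/24, |KLS|=29/12
final tree: ((((F:5/2,Q:5/2):25/4,(W:5/2,Z:5/2):25/4):7/8,R:77/8):25/24,(K:33/4,(L:2,S:2):25/4):29/12)
total length: 1319/24

1319/24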